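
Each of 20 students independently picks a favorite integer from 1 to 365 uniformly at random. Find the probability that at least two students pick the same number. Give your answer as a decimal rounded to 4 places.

It's easier to compute the probability that all 20 are distinct.
P(all distinct) = 365/365 · 364/365 · ··· · 346/365 ≈ 0.5886.
So the probability of at least one match is 1 − 0.5886 = 0.4114.

0.4114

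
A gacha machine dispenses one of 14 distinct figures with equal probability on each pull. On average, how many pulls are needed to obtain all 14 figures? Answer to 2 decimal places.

After i distinct types are collected, each trial gives a new one with probability (14−i)/14, so the expected wait for the next new type is 14/(14−i).
E = 14/14 + 14/13 + 14/12 + 14/11 + 14/10 + 14/9 + 14/8 + 14/7 + 14/6 + 14/5 + 14/4 + 14/3 + 14/2 + 14/1 = 1171733/25740 ≈ 45.52.

45.52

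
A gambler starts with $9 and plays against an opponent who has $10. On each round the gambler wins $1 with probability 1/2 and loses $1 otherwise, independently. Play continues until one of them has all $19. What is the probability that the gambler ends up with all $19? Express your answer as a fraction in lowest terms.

With a fair step, P(i) = ½P(i−1) + ½P(i+1) with P(0)=0, P(19)=1 has the linear solution P(i) = i/19.
P(9) = 9/19.

9/19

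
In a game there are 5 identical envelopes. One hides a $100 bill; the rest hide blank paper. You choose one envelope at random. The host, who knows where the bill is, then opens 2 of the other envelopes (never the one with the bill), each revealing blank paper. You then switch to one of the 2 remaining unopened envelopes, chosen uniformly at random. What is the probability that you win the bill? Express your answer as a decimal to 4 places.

0.4000

Your original envelope holds the bill with probability 1/5, so the other 4 collectively hold it with probability 4/5.
The host can always find 2 empty envelopes to open, so the reveals don't change that 4/5; it is now spread over the 2 remaining unopened envelopes.
P(win by switching) = (4/5) · (1/2) = 2/5 ≈ 0.4000.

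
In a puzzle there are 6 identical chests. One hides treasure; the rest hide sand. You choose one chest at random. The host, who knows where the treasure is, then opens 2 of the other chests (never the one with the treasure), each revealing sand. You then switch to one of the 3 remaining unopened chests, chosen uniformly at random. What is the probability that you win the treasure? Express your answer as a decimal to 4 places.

0.2778

Your original chest holds the treasure with probability 1/6, so the other 5 collectively hold it with probability 5/6.
The host can always find 2 empty chests to open, so the reveals don't change that 5/6; it is now spread over the 3 remaining unopened chests.
P(win by switching) = (5/6) · (1/3) = 5/18 ≈ 0.2778.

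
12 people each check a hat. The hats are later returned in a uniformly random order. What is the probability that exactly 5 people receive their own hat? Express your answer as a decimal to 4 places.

Choose which 5 of the 12 are fixed: C(12,5) = 792 ways.
The remaining 7 must have no fixed point: D(7) = 1854.
P = 792·1854/479001600 = 103/33600 ≈ 0.0031.

0.0031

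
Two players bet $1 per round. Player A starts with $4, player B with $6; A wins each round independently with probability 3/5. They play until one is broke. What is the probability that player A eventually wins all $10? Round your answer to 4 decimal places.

Let r = q/p = (2/5)/(3/5) = 2/3. The recurrence P(i) = p·P(i+1) + q·P(i−1) with P(0)=0, P(10)=1 gives P(i) = (1 − r^i)/(1 − r^10).
P(4) = (1 − (2/3)^4) / (1 − (2/3)^10) = 9477/11605 ≈ 0.8166.

0.8166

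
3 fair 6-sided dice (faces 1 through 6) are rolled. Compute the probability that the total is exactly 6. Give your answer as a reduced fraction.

5/108

There are 6^3 = 216 equally likely outcomes.
The number of ordered 3-tuples from {1,…,6} summing to 6 is 10.
P(sum = 6) = 10/216 = 5/108.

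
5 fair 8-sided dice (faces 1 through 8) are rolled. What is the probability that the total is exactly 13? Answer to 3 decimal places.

0.015

There are 8^5 = 32768 equally likely outcomes.
The number of ordered 5-tuples from {1,…,8} summing to 13 is 490.
P(sum = 13) = 490/32768 = 245/16384 ≈ 0.015.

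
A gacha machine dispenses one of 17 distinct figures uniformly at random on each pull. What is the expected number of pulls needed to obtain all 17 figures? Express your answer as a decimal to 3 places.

After i distinct types are collected, each trial gives a new one with probability (17−i)/17, so the expected wait for the next new type is 17/(17−i).
E = 17/17 + 17/16 + 17/15 + 17/14 + 17/13 + 17/12 + 17/11 + 17/10 + 17/9 + 17/8 + 17/7 + 17/6 + 17/5 + 17/4 + 17/3 + 17/2 + 17/1 = 42142223/720720 ≈ 58.472.

58.472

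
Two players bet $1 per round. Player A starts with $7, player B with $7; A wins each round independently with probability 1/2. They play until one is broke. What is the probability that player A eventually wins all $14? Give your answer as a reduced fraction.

With a fair step, P(i) = ½P(i−1) + ½P(i+1) with P(0)=0, P(14)=1 has the linear solution P(i) = i/14.
P(7) = 7/14 = 1/2.

1/2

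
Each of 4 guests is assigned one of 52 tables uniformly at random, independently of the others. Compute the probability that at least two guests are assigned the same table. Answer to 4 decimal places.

0.1114

It's easier to compute the probability that all 4 are distinct.
P(all distinct) = 52/52 · 51/52 · ··· · 49/52 ≈ 0.8886.
So the probability of at least one match is 1 − 0.8886 = 0.1114.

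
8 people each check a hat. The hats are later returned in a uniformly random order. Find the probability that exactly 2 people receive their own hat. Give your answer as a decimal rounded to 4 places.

0.1840

Choose which 2 of the 8 are fixed: C(8,2) = 28 ways.
The remaining 6 must have no fixed point: D(6) = 265.
P = 28·265/40320 = 53/288 ≈ 0.1840.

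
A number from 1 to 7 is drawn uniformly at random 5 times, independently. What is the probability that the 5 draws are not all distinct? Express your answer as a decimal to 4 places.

P(all 5 different) = 7/7 · 6/7 · ··· · 3/7 ≈ 0.1499.
P(at least two equal) = 1 − 0.1499 = 0.8501.

0.8501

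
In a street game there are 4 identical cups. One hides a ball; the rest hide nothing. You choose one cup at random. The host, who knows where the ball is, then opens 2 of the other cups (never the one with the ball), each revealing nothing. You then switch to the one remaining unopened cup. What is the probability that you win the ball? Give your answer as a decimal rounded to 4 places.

0.7500

Your original cup holds the ball with probability 1/4, so the other 3 collectively hold it with probability 3/4.
The host can always find 2 empty cups to open, so the reveals don't change that 3/4; it is now spread over the 1 remaining unopened cup.
P(win by switching) = (3/4) · (1/1) = 3/4 ≈ 0.7500.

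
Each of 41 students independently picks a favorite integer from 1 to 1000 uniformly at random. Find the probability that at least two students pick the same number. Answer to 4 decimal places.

0.5645

It's easier to compute the probability that all 41 are distinct.
P(all distinct) = 1000/1000 · 999/1000 · ··· · 960/1000 ≈ 0.4355.
So the probability of at least one match is 1 − 0.4355 = 0.5645.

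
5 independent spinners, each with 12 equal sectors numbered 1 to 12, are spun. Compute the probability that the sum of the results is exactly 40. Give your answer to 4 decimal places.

There are 12^5 = 248832 equally likely outcomes.
The number of ordered 5-tuples from {1,…,12} summing to 40 is 8151.
P(sum = 40) = 8151/248832 = 2717/82944 ≈ 0.0328.

0.0328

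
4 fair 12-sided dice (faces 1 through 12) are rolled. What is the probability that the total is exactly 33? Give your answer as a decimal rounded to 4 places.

0.0355

There are 12^4 = 20736 equally likely outcomes.
The number of ordered 4-tuples from {1,…,12} summing to 33 is 736.
P(sum = 33) = 736/20736 = 23/648 ≈ 0.0355.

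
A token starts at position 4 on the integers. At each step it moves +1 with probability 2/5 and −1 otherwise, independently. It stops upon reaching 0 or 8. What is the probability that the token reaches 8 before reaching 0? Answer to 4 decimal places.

0.1649

Let r = q/p = (3/5)/(2/5) = 3/2. The recurrence P(i) = p·P(i+1) + q·P(i−1) with P(0)=0, P(8)=1 gives P(i) = (1 − r^i)/(1 − r^8).
P(4) = (1 − (3/2)^4) / (1 − (3/2)^8) = 16/97 ≈ 0.1649.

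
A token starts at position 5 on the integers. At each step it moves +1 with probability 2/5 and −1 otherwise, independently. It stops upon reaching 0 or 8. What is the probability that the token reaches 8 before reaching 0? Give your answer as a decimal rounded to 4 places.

Let r = q/p = (3/5)/(2/5) = 3/2. The recurrence P(i) = p·P(i+1) + q·P(i−1) with P(0)=0, P(8)=1 gives P(i) = (1 − r^i)/(1 − r^8).
P(5) = (1 − (3/2)^5) / (1 − (3/2)^8) = 1688/6305 ≈ 0.2677.

0.2677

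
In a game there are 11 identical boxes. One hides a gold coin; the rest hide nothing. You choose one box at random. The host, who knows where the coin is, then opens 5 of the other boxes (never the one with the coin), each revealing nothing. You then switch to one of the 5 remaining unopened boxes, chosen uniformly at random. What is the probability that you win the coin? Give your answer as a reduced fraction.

Your original box holds the coin with probability 1/11, so the other 10 collectively hold it with probability 10/11.
The host can always find 5 empty boxes to open, so the reveals don't change that 10/11; it is now spread over the 5 remaining unopened boxes.
P(win by switching) = (10/11) · (1/5) = 2/11.

2/11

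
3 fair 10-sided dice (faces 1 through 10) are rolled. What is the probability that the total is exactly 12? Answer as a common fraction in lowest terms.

There are 10^3 = 1000 equally likely outcomes.
The number of ordered 3-tuples from {1,…,10} summing to 12 is 55.
P(sum = 12) = 55/1000 = 11/200.

11/200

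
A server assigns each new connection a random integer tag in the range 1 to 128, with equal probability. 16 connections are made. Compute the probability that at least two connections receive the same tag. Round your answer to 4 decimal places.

It's easier to compute the probability that all 16 are distinct.
P(all distinct) = 128/128 · 127/128 · ··· · 113/128 ≈ 0.3761.
So the probability of at least one match is 1 − 0.3761 = 0.6239.

0.6239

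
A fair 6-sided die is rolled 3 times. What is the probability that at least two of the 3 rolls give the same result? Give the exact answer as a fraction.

P(all 3 different) = 6/6 · 5/6 · ··· · 4/6 = 5/9.
P(at least two equal) = 1 − 5/9 = 4/9.

4/9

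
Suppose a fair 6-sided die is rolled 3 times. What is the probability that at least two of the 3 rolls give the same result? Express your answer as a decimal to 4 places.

P(all 3 different) = 6/6 · 5/6 · ··· · 4/6 ≈ 0.5556.
P(at least two equal) = 1 − 0.5556 = 0.4444.

0.4444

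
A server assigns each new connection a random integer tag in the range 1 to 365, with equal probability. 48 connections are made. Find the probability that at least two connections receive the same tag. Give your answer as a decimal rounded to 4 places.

0.9606

It's easier to compute the probability that all 48 are distinct.
P(all distinct) = 365/365 · 364/365 · ··· · 318/365 ≈ 0.0394.
So the probability of at least one match is 1 − 0.0394 = 0.9606.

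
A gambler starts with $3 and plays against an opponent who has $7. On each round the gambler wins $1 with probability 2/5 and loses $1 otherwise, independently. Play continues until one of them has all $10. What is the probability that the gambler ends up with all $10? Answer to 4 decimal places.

0.0419

Let r = q/p = (3/5)/(2/5) = 3/2. The recurrence P(i) = p·P(i+1) + q·P(i−1) with P(0)=0, P(10)=1 gives P(i) = (1 − r^i)/(1 − r^10).
P(3) = (1 − (3/2)^3) / (1 − (3/2)^10) = 2432/58025 ≈ 0.0419.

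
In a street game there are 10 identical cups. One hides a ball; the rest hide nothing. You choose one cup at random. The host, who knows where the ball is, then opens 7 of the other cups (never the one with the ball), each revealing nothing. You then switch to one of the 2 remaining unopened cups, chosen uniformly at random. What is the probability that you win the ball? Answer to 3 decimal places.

Your original cup holds the ball with probability 1/10, so the other 9 collectively hold it with probability 9/10.
The host can always find 7 empty cups to open, so the reveals don't change that 9/10; it is now spread over the 2 remaining unopened cups.
P(win by switching) = (9/10) · (1/2) = 9/20 ≈ 0.450.

0.450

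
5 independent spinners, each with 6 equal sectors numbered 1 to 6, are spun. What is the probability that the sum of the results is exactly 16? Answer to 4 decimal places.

There are 6^5 = 7776 equally likely outcomes.
The number of ordered 5-tuples from {1,…,6} summing to 16 is 735.
P(sum = 16) = 735/7776 = 245/2592 ≈ 0.0945.

0.0945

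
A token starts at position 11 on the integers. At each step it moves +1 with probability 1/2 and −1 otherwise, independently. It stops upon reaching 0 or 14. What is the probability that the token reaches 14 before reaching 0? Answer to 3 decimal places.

With a fair step, P(i) = ½P(i−1) + ½P(i+1) with P(0)=0, P(14)=1 has the linear solution P(i) = i/14.
P(11) = 11/14 ≈ 0.786.

0.786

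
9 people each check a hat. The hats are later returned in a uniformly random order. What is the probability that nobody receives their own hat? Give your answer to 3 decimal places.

This is the derangement probability: permutations of 9 with no fixed point.
D(9) = 9! · (1 − 1/1! + 1/2! − ··· + (−1)^9/9!) = 133496.
P = 133496/362880 = 16687/45360 ≈ 0.368.

0.368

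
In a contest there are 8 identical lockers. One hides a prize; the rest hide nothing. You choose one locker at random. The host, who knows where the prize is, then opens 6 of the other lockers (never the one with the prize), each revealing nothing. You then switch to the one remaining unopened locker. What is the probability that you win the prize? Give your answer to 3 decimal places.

0.875

Your original locker holds the prize with probability 1/8, so the other 7 collectively hold it with probability 7/8.
The host can always find 6 empty lockers to open, so the reveals don't change that 7/8; it is now spread over the 1 remaining unopened locker.
P(win by switching) = (7/8) · (1/1) = 7/8 ≈ 0.875.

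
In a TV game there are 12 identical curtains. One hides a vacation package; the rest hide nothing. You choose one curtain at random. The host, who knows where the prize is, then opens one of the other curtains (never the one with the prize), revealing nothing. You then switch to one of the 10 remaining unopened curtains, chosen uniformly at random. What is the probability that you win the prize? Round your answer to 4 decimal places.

Your original curtain holds the prize with probability 1/12, so the other 11 collectively hold it with probability 11/12.
The host can always find an empty curtain to open, so this doesn't change that 11/12; it is now spread over the 10 remaining unopened curtains.
P(win by switching) = (11/12) · (1/10) = 11/120 ≈ 0.0917.

0.0917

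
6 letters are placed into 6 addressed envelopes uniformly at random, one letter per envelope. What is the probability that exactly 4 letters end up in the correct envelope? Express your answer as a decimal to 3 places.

0.021

Choose which 4 of the 6 are fixed: C(6,4) = 15 ways.
The remaining 2 must have no fixed point: D(2) = 1.
P = 15·1/720 = 1/48 ≈ 0.021.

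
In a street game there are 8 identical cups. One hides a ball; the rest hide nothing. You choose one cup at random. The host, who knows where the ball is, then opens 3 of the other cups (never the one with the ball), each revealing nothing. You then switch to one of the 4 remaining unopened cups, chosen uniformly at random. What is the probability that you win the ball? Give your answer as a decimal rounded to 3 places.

Your original cup holds the ball with probability 1/8, so the other 7 collectively hold it with probability 7/8.
The host can always find 3 empty cups to open, so the reveals don't change that 7/8; it is now spread over the 4 remaining unopened cups.
P(win by switching) = (7/8) · (1/4) = 7/32 ≈ 0.219.

0.219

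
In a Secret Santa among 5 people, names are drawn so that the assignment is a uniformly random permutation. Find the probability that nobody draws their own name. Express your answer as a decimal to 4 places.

This is the derangement probability: permutations of 5 with no fixed point.
D(5) = 5! · (1 − 1/1! + 1/2! − ··· + (−1)^5/5!) = 44.
P = 44/120 = 11/30 ≈ 0.3667.

0.3667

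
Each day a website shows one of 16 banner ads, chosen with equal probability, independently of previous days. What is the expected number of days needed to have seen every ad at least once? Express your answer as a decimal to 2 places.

After i distinct types are collected, each trial gives a new one with probability (16−i)/16, so the expected wait for the next new type is 16/(16−i).
E = 16/16 + 16/15 + 16/14 + 16/13 + 16/12 + 16/11 + 16/10 + 16/9 + 16/8 + 16/7 + 16/6 + 16/5 + 16/4 + 16/3 + 16/2 + 16/1 = 2436559/45045 ≈ 54.09.

54.09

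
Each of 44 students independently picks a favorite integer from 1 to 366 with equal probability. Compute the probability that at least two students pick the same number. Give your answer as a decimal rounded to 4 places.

It's easier to compute the probability that all 44 are distinct.
P(all distinct) = 366/366 · 365/366 · ··· · 323/366 ≈ 0.0676.
So the probability of at least one match is 1 − 0.0676 = 0.9324.

0.9324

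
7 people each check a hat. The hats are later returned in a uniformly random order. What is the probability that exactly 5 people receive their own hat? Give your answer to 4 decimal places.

Choose which 5 of the 7 are fixed: C(7,5) = 21 ways.
The remaining 2 must have no fixed point: D(2) = 1.
P = 21·1/5040 = 1/240 ≈ 0.0042.

0.0042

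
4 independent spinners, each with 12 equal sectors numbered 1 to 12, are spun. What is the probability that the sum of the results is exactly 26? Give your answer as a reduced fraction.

289/5184

There are 12^4 = 20736 equally likely outcomes.
The number of ordered 4-tuples from {1,…,12} summing to 26 is 1156.
P(sum = 26) = 1156/20736 = 289/5184.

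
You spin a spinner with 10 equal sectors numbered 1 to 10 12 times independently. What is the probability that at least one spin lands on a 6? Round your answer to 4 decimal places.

P(no spin lands on a 6) = (9/10)^12 ≈ 0.2824.
P(at least one) = 1 − 0.2824 = 0.7176.

0.7176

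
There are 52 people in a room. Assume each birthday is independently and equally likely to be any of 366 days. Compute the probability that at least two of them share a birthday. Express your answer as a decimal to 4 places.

0.9778

It's easier to compute the probability that all 52 are distinct.
P(all distinct) = 366/366 · 365/366 · ··· · 315/366 ≈ 0.0222.
So the probability of at least one match is 1 − 0.0222 = 0.9778.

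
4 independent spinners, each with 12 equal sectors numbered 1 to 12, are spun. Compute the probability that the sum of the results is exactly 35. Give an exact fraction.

There are 12^4 = 20736 equally likely outcomes.
The number of ordered 4-tuples from {1,…,12} summing to 35 is 544.
P(sum = 35) = 544/20736 = 17/648.

17/648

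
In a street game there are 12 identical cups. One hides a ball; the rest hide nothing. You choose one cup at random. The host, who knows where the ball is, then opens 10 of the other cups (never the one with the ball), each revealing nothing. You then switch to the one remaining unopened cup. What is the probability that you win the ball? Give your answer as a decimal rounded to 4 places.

Your original cup holds the ball with probability 1/12, so the other 11 collectively hold it with probability 11/12.
The host can always find 10 empty cups to open, so the reveals don't change that 11/12; it is now spread over the 1 remaining unopened cup.
P(win by switching) = (11/12) · (1/1) = 11/12 ≈ 0.9167.

0.9167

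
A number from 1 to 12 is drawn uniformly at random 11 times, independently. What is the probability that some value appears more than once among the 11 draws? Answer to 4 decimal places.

0.9994

P(all 11 different) = 12/12 · 11/12 · ··· · 2/12 ≈ 0.0006.
P(at least two equal) = 1 − 0.0006 = 0.9994.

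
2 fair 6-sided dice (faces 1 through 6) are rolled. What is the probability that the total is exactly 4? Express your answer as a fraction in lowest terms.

There are 6^2 = 36 equally likely outcomes.
The number of ordered 2-tuples from {1,…,6} summing to 4 is 3.
P(sum = 4) = 3/36 = 1/12.

1/12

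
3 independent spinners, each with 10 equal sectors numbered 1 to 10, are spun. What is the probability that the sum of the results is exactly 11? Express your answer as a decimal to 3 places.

0.045

There are 10^3 = 1000 equally likely outcomes.
The number of ordered 3-tuples from {1,…,10} summing to 11 is 45.
P(sum = 11) = 45/1000 = 9/200 ≈ 0.045.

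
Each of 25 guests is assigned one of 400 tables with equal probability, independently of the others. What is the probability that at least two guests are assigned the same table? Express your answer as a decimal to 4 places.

It's easier to compute the probability that all 25 are distinct.
P(all distinct) = 400/400 · 399/400 · ··· · 376/400 ≈ 0.4650.
So the probability of at least one match is 1 − 0.4650 = 0.5350.

0.5350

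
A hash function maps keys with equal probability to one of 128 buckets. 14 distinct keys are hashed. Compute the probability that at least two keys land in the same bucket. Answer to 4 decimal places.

0.5216

It's easier to compute the probability that all 14 are distinct.
P(all distinct) = 128/128 · 127/128 · ··· · 115/128 ≈ 0.4784.
So the probability of at least one match is 1 − 0.4784 = 0.5216.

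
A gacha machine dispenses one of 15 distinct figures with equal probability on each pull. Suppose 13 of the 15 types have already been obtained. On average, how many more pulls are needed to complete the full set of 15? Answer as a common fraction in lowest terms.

45/2

Starting from 13 distinct types, each trial gives a new one with probability (15−i)/15 when i types are held, so the wait for the next new type is 15/(15−i).
E = 15/2 + 15/1 = 45/2.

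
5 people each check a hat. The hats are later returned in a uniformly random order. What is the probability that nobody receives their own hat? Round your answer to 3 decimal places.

This is the derangement probability: permutations of 5 with no fixed point.
D(5) = 5! · (1 − 1/1! + 1/2! − ··· + (−1)^5/5!) = 44.
P = 44/120 = 11/30 ≈ 0.367.

0.367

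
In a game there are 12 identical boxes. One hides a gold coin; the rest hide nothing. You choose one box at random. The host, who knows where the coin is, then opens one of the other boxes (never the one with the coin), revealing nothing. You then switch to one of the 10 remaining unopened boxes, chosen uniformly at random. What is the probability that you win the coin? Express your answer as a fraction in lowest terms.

11/120

Your original box holds the coin with probability 1/12, so the other 11 collectively hold it with probability 11/12.
The host can always find an empty box to open, so this doesn't change that 11/12; it is now spread over the 10 remaining unopened boxes.
P(win by switching) = (11/12) · (1/10) = 11/120.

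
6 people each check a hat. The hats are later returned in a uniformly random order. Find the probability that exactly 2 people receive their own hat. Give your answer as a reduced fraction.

3/16

Choose which 2 of the 6 are fixed: C(6,2) = 15 ways.
The remaining 4 must have no fixed point: D(4) = 9.
P = 15·9/720 = 3/16.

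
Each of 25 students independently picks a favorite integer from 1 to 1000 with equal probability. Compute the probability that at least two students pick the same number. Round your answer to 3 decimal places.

0.261

It's easier to compute the probability that all 25 are distinct.
P(all distinct) = 1000/1000 · 999/1000 · ··· · 976/1000 ≈ 0.739.
So the probability of at least one match is 1 − 0.739 = 0.261.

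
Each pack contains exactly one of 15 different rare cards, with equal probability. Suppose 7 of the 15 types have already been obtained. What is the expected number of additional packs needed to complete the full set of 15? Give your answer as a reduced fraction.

Starting from 7 distinct types, each trial gives a new one with probability (15−i)/15 when i types are held, so the wait for the next new type is 15/(15−i).
E = 15/8 + 15/7 + 15/6 + 15/5 + 15/4 + 15/3 + 15/2 + 15/1 = 2283/56.

2283/56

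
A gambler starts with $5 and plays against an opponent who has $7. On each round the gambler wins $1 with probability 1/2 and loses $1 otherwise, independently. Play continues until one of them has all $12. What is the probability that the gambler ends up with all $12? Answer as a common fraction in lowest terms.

With a fair step, P(i) = ½P(i−1) + ½P(i+1) with P(0)=0, P(12)=1 has the linear solution P(i) = i/12.
P(5) = 5/12.

5/12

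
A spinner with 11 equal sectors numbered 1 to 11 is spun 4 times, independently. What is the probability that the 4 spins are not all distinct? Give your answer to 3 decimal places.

0.459

P(all 4 different) = 11/11 · 10/11 · ··· · 8/11 ≈ 0.541.
P(at least two equal) = 1 − 0.541 = 0.459.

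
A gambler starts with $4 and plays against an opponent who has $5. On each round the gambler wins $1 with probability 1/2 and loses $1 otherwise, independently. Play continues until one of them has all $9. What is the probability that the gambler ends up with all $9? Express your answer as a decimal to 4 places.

With a fair step, P(i) = ½P(i−1) + ½P(i+1) with P(0)=0, P(9)=1 has the linear solution P(i) = i/9.
P(4) = 4/9 ≈ 0.4444.

0.4444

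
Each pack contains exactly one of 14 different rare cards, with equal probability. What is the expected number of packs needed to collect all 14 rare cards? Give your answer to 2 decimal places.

After i distinct types are collected, each trial gives a new one with probability (14−i)/14, so the expected wait for the next new type is 14/(14−i).
E = 14/14 + 14/13 + 14/12 + 14/11 + 14/10 + 14/9 + 14/8 + 14/7 + 14/6 + 14/5 + 14/4 + 14/3 + 14/2 + 14/1 = 1171733/25740 ≈ 45.52.

45.52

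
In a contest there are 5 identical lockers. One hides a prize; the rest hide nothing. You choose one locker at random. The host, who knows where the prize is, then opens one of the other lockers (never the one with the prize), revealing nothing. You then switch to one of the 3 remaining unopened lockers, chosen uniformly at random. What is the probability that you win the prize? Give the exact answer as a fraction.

4/15

Your original locker holds the prize with probability 1/5, so the other 4 collectively hold it with probability 4/5.
The host can always find an empty locker to open, so this doesn't change that 4/5; it is now spread over the 3 remaining unopened lockers.
P(win by switching) = (4/5) · (1/3) = 4/15.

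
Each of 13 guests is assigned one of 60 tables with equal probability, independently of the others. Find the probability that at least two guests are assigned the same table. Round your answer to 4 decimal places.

It's easier to compute the probability that all 13 are distinct.
P(all distinct) = 60/60 · 59/60 · ··· · 48/60 ≈ 0.2463.
So the probability of at least one match is 1 − 0.2463 = 0.7537.

0.7537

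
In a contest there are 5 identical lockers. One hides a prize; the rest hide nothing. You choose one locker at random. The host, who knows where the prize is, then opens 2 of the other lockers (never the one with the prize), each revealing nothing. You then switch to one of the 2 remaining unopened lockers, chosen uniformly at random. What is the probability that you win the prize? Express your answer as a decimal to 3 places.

Your original locker holds the prize with probability 1/5, so the other 4 collectively hold it with probability 4/5.
The host can always find 2 empty lockers to open, so the reveals don't change that 4/5; it is now spread over the 2 remaining unopened lockers.
P(win by switching) = (4/5) · (1/2) = 2/5 ≈ 0.400.

0.400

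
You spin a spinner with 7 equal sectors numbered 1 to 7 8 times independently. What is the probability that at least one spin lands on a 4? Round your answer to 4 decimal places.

P(no spin lands on a 4) = (6/7)^8 ≈ 0.2914.
P(at least one) = 1 − 0.2914 = 0.7086.

0.7086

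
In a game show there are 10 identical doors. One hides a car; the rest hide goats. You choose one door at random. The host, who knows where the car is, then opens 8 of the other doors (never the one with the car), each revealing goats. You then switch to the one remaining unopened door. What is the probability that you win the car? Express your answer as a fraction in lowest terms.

Your original door holds the car with probability 1/10, so the other 9 collectively hold it with probability 9/10.
The host can always find 8 empty doors to open, so the reveals don't change that 9/10; it is now spread over the 1 remaining unopened door.
P(win by switching) = (9/10) · (1/1) = 9/10.

9/10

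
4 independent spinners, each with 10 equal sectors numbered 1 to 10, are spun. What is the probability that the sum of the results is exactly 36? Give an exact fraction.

There are 10^4 = 10000 equally likely outcomes.
The number of ordered 4-tuples from {1,…,10} summing to 36 is 35.
P(sum = 36) = 35/10000 = 7/2000.

7/2000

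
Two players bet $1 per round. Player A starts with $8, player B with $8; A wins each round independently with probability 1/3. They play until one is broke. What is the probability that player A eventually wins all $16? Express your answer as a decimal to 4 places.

Let r = q/p = (2/3)/(1/3) = 2. The recurrence P(i) = p·P(i+1) + q·P(i−1) with P(0)=0, P(16)=1 gives P(i) = (1 − r^i)/(1 − r^16).
P(8) = (1 − (2)^8) / (1 − (2)^16) = 1/257 ≈ 0.0039.

0.0039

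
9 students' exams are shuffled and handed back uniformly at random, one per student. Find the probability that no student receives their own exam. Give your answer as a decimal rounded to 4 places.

This is the derangement probability: permutations of 9 with no fixed point.
D(9) = 9! · (1 − 1/1! + 1/2! − ··· + (−1)^9/9!) = 133496.
P = 133496/362880 = 16687/45360 ≈ 0.3679.

0.3679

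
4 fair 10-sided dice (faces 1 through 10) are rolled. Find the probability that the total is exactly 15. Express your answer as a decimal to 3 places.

0.035

There are 10^4 = 10000 equally likely outcomes.
The number of ordered 4-tuples from {1,…,10} summing to 15 is 348.
P(sum = 15) = 348/10000 = 87/2500 ≈ 0.035.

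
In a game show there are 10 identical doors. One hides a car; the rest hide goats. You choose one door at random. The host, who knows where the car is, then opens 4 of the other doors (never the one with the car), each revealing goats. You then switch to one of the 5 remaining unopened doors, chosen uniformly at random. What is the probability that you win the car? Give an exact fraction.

9/50

Your original door holds the car with probability 1/10, so the other 9 collectively hold it with probability 9/10.
The host can always find 4 empty doors to open, so the reveals don't change that 9/10; it is now spread over the 5 remaining unopened doors.
P(win by switching) = (9/10) · (1/5) = 9/50.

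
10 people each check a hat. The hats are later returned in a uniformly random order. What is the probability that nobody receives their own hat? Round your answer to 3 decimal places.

0.368

This is the derangement probability: permutations of 10 with no fixed point.
D(10) = 10! · (1 − 1/1! + 1/2! − ··· + (−1)^10/10!) = 1334961.
P = 1334961/3628800 = 16481/44800 ≈ 0.368.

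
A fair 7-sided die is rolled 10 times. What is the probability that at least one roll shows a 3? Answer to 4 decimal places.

0.7859

P(no roll shows a 3) = (6/7)^10 ≈ 0.2141.
P(at least one) = 1 − 0.2141 = 0.7859.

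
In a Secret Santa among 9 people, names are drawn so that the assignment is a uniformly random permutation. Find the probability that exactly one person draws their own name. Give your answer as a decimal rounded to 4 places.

0.3679

Choose which one is fixed: C(9,1) = 9 ways.
The remaining 8 must have no fixed point: D(8) = 14833.
P = 9·14833/362880 = 2119/5760 ≈ 0.3679.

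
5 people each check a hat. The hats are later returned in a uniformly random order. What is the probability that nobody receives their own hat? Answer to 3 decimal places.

0.367

This is the derangement probability: permutations of 5 with no fixed point.
D(5) = 5! · (1 − 1/1! + 1/2! − ··· + (−1)^5/5!) = 44.
P = 44/120 = 11/30 ≈ 0.367.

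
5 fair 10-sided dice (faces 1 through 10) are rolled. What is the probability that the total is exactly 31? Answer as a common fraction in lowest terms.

There are 10^5 = 100000 equally likely outcomes.
The number of ordered 5-tuples from {1,…,10} summing to 31 is 5280.
P(sum = 31) = 5280/100000 = 33/625.

33/625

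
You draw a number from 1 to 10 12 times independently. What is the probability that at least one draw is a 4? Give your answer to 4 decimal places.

P(no draw is a 4) = (9/10)^12 ≈ 0.2824.
P(at least one) = 1 − 0.2824 = 0.7176.

0.7176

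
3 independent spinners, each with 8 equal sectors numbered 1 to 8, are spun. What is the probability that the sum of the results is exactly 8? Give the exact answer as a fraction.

21/512

There are 8^3 = 512 equally likely outcomes.
The number of ordered 3-tuples from {1,…,8} summing to 8 is 21.
P(sum = 8) = 21/512.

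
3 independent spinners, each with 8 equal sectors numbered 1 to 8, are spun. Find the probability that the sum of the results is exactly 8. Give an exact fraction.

There are 8^3 = 512 equally likely outcomes.
The number of ordered 3-tuples from {1,…,8} summing to 8 is 21.
P(sum = 8) = 21/512.

21/512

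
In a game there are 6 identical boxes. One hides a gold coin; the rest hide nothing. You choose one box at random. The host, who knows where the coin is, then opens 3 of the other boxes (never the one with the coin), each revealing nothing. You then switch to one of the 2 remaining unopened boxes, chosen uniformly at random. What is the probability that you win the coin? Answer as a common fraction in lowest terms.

Your original box holds the coin with probability 1/6, so the other 5 collectively hold it with probability 5/6.
The host can always find 3 empty boxes to open, so the reveals don't change that 5/6; it is now spread over the 2 remaining unopened boxes.
P(win by switching) = (5/6) · (1/2) = 5/12.

5/12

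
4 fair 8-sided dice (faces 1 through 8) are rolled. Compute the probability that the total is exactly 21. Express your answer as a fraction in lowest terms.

There are 8^4 = 4096 equally likely outcomes.
The number of ordered 4-tuples from {1,…,8} summing to 21 is 284.
P(sum = 21) = 284/4096 = 71/1024.

71/1024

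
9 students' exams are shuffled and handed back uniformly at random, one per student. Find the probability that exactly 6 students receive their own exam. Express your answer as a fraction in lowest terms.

1/2160

Choose which 6 of the 9 are fixed: C(9,6) = 84 ways.
The remaining 3 must have no fixed point: D(3) = 2.
P = 84·2/362880 = 1/2160.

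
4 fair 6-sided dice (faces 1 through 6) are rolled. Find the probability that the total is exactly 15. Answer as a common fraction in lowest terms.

35/324

There are 6^4 = 1296 equally likely outcomes.
The number of ordered 4-tuples from {1,…,6} summing to 15 is 140.
P(sum = 15) = 140/1296 = 35/324.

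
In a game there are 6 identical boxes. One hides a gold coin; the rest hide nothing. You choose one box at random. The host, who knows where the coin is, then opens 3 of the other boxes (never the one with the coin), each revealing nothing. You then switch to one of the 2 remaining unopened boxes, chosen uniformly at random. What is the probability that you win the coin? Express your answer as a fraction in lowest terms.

Your original box holds the coin with probability 1/6, so the other 5 collectively hold it with probability 5/6.
The host can always find 3 empty boxes to open, so the reveals don't change that 5/6; it is now spread over the 2 remaining unopened boxes.
P(win by switching) = (5/6) · (1/2) = 5/12.

5/12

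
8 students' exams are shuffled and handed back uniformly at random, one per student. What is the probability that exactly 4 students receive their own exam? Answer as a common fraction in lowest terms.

Choose which 4 of the 8 are fixed: C(8,4) = 70 ways.
The remaining 4 must have no fixed point: D(4) = 9.
P = 70·9/40320 = 1/64.

1/64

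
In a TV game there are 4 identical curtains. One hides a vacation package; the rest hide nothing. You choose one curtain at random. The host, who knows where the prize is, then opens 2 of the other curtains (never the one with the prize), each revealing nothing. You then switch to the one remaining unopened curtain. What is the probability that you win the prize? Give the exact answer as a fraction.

3/4

Your original curtain holds the prize with probability 1/4, so the other 3 collectively hold it with probability 3/4.
The host can always find 2 empty curtains to open, so the reveals don't change that 3/4; it is now spread over the 1 remaining unopened curtain.
P(win by switching) = (3/4) · (1/1) = 3/4.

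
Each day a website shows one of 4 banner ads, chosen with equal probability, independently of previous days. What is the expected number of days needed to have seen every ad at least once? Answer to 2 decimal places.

After i distinct types are collected, each trial gives a new one with probability (4−i)/4, so the expected wait for the next new type is 4/(4−i).
E = 4/4 + 4/3 + 4/2 + 4/1 = 25/3 ≈ 8.33.

8.33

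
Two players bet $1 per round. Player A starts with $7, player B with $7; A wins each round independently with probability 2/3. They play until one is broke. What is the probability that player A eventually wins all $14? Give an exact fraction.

Let r = q/p = (1/3)/(2/3) = 1/2. The recurrence P(i) = p·P(i+1) + q·P(i−1) with P(0)=0, P(14)=1 gives P(i) = (1 − r^i)/(1 − r^14).
P(7) = (1 − (1/2)^7) / (1 − (1/2)^14) = 128/129.

128/129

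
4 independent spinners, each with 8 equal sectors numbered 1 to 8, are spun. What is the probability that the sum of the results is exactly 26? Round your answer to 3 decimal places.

0.021

There are 8^4 = 4096 equally likely outcomes.
The number of ordered 4-tuples from {1,…,8} summing to 26 is 84.
P(sum = 26) = 84/4096 = 21/1024 ≈ 0.021.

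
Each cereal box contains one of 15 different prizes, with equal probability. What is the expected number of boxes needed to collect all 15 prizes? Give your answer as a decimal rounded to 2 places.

49.77

After i distinct types are collected, each trial gives a new one with probability (15−i)/15, so the expected wait for the next new type is 15/(15−i).
E = 15/15 + 15/14 + 15/13 + 15/12 + 15/11 + 15/10 + 15/9 + 15/8 + 15/7 + 15/6 + 15/5 + 15/4 + 15/3 + 15/2 + 15/1 = 1195757/24024 ≈ 49.77.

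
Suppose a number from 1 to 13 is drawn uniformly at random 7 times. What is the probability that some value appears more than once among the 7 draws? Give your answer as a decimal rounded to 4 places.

0.8622

P(all 7 different) = 13/13 · 12/13 · ··· · 7/13 ≈ 0.1378.
P(at least two equal) = 1 − 0.1378 = 0.8622.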